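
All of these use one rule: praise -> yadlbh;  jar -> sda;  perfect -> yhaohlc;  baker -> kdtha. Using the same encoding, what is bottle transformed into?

krccuh

The shift depends on letter class: consonant p→y is +9, but vowel a→d is +3. The rule splits by letter class: vowels +3, consonants +9.
Applying it to bottle: b(cons)+9=k, o(vowel)+3=r, t(cons)+9=c, t(cons)+9=c, l(cons)+9=u, e(vowel)+3=h.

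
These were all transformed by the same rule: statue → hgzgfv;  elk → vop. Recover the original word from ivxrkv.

Letters are reflected about the middle of the alphabet (position → 25−position): Atbash.
Reversing it on ivxrkv: i↔r, v↔e, x↔c, r↔i, k↔p, v↔e.

recipe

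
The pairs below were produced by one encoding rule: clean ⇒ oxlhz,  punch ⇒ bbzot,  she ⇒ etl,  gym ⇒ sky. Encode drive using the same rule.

pdphl

The shift depends on letter class: consonant c→o is +12, but vowel e→l is +7. The rule splits by letter class: vowels +7, consonants +12.
On drive: d(cons)+12=p, r(cons)+12=d, i(vowel)+7=p, v(cons)+12=h, e(vowel)+7=l.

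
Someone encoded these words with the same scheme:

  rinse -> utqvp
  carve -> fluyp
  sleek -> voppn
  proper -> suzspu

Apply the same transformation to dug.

The shift depends on letter class: consonant r→u is +3, but vowel i→t is +11. Two shifts are in play — +11 for a/e/i/o/u, +3 for every other letter.
On dug: d(cons)+3=g, u(vowel)+11=f, g(cons)+3=j.

gfj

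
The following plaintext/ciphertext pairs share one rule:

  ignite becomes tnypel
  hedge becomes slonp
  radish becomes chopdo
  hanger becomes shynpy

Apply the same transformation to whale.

Shifts by position in ignite: pos 0: i→t (+11), pos 1: g→n (+7), pos 2: n→y (+11), pos 3: i→p (+7) — repeating every 2. A repeating key of period 2 is used — shifts +11, +7 over and over.
Applying it to whale: w+11=h, h+7=o, a+11=l, l+7=s, e+11=p.

holsp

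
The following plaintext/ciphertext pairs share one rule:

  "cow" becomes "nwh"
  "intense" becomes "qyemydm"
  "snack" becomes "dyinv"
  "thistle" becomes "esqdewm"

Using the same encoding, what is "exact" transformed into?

The shift depends on letter class: consonant c→n is +11, but vowel o→w is +8. Two shifts are in play — +8 for a/e/i/o/u, +11 for every other letter.
Applying it to exact: e(vowel)+8=m, x(cons)+11=i, a(vowel)+8=i, c(cons)+11=n, t(cons)+11=e.

miine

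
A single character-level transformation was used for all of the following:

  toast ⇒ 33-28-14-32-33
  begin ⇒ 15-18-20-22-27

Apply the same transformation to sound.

32-28-34-27-17

t is letter #20 and maps to 33: an offset of 13. Letters become their 1-based position plus 13 (so a→14, b→15, …).
Applying it to sound: s=19→32, o=15→28, u=21→34, n=14→27, d=4→17.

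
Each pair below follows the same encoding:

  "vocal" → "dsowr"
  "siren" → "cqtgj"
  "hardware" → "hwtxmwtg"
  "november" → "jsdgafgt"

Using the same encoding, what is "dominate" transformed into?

This is an affine cipher: with a=0,…,z=25, each position x becomes (9x+22) mod 26.
For dominate: d(3)→9·3+22≡23=x; o(14)→9·14+22≡18=s; m(12)→9·12+22≡0=a; i(8)→9·8+22≡16=q; n(13)→9·13+22≡9=j; a(0)→9·0+22≡22=w; t(19)→9·19+22≡11=l; e(4)→9·4+22≡6=g (all mod 26).

xsaqjwlg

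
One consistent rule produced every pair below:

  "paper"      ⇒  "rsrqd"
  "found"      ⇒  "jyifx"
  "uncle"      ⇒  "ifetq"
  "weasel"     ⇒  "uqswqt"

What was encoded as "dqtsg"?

relay

p(15)→r(17) and a(0)→s(18) fit y≡19x+18 (mod 26); the inverse of 19 mod 26 is 11. Each letter's alphabet position (a=0..z=25) is mapped through 19·x+18 mod 26 — an affine cipher.
Decoding dqtsg: d(3)→11·(3−18)≡17=r; q(16)→11·(16−18)≡4=e; t(19)→11·(19−18)≡11=l; s(18)→11·(18−18)≡0=a; g(6)→11·(6−18)≡24=y (all mod 26).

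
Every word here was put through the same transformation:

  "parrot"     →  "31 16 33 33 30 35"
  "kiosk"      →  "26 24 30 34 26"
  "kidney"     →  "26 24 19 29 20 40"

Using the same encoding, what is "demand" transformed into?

19 20 28 16 29 19

p is letter #16 and maps to 31: an offset of 15. Letters become their 1-based position plus 15 (so a→16, b→17, …).
For demand: d=4→19, e=5→20, m=13→28, a=1→16, n=14→29, d=4→19.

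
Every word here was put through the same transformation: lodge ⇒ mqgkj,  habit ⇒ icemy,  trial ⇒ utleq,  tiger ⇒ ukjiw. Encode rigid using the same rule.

Letter i (0-indexed) is shifted by i+1, so successive shifts are 1, 2, 3, ….
For rigid: r+1=s, i+2=k, g+3=j, i+4=m, d+5=i.

skjmi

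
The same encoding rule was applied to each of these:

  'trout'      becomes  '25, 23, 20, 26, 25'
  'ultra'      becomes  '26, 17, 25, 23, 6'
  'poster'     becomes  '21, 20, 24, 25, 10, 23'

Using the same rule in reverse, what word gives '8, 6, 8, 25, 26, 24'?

Each letter is replaced by its alphabet position (a=1..z=26) + 5.
Decoding 8, 6, 8, 25, 26, 24: 8→(8−5)÷1=3=c, 6→(6−5)÷1=1=a, 8→(8−5)÷1=3=c, 25→(25−5)÷1=20=t, 26→(26−5)÷1=21=u, 24→(24−5)÷1=19=s.

cactus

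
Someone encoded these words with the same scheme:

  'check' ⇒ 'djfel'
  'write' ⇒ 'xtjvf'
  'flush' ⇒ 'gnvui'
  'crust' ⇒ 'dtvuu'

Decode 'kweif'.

judge

Shifts by position in check: pos 0: c→d (+1), pos 1: h→j (+2), pos 2: e→f (+1), pos 3: c→e (+2) — repeating every 2. A repeating key of period 2 is used — shifts +1, +2 over and over.
Undoing it on kweif: k−1=j, w−2=u, e−1=d, i−2=g, f−1=e.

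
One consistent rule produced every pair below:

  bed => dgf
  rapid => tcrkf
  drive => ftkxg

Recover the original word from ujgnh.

shelf

Each letter is shifted forward by 2 in the alphabet (a Caesar shift of +2).
Decoding ujgnh: u−2=s, j−2=h, g−2=e, n−2=l, h−2=f.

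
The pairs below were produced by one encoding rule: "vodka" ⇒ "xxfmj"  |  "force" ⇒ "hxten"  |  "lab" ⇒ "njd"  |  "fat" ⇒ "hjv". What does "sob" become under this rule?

uxd

The shift depends on letter class: consonant v→x is +2, but vowel o→x is +9. The rule splits by letter class: vowels +9, consonants +2.
On sob: s(cons)+2=u, o(vowel)+9=x, b(cons)+2=d.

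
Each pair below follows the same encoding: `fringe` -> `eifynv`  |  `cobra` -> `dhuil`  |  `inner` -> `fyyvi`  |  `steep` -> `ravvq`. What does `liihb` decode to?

f(5)→e(4) and r(17)→i(8) fit y≡9x+11 (mod 26); the inverse of 9 mod 26 is 3. This is an affine cipher: with a=0,…,z=25, each position x becomes (9x+11) mod 26.
Undoing it on liihb: l(11)→3·(11−11)≡0=a; i(8)→3·(8−11)≡17=r; i(8)→3·(8−11)≡17=r; h(7)→3·(7−11)≡14=o; b(1)→3·(1−11)≡22=w (all mod 26).

arrow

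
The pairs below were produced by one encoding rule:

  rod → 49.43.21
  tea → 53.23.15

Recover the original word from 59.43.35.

r(#18)→49 and o(#15)→43: differences scale by 2, so n = 2·pos + 13. The formula is n = 2×(alphabet index, a=1) + 13.
Reversing it on 59.43.35: 59→(59−13)÷2=23=w, 43→(43−13)÷2=15=o, 35→(35−13)÷2=11=k.

wok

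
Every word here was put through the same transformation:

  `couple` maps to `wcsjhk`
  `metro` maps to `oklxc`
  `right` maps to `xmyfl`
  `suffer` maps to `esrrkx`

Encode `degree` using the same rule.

dkyxkk

c(2)→w(22) and o(14)→c(2) fit y≡7x+8 (mod 26); the inverse of 7 mod 26 is 15. Each letter's alphabet position (a=0..z=25) is mapped through 7·x+8 mod 26 — an affine cipher.
For degree: d(3)→7·3+8≡3=d; e(4)→7·4+8≡10=k; g(6)→7·6+8≡24=y; r(17)→7·17+8≡23=x; e(4)→7·4+8≡10=k; e(4)→7·4+8≡10=k (all mod 26).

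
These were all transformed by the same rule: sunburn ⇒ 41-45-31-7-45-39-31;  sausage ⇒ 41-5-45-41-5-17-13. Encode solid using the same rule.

41-33-27-21-11

s(#19)→41 and u(#21)→45: differences scale by 2, so n = 2·pos + 3. With a=1..z=26, the number is 2·pos + 3.
On solid: s=19→41, o=15→33, l=12→27, i=9→21, d=4→11.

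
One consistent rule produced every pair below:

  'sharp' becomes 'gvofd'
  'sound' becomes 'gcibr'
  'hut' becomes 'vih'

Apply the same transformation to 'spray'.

gdfom

Compare letters: s→g is +14, h→v is +14, a→o is +14 — a constant shift. Every letter moves 14 places later in the alphabet, wrapping around z→a.
For spray: s+14=g, p+14=d, r+14=f, a+14=o, y+14=m.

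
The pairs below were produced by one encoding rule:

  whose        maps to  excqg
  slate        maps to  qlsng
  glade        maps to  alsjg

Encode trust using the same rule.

w(22)→e(4) and h(7)→x(23) fit y≡23x+18 (mod 26); the inverse of 23 mod 26 is 17. Treating letters as 0–25, the rule is x ↦ 23x + 18 (mod 26).
Applying it to trust: t(19)→23·19+18≡13=n; r(17)→23·17+18≡19=t; u(20)→23·20+18≡10=k; s(18)→23·18+18≡16=q; t(19)→23·19+18≡13=n (all mod 26).

ntkqn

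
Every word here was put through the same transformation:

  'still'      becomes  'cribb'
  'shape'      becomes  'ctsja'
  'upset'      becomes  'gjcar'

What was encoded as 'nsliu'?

radio

Treating letters as 0–25, the rule is x ↦ 15x + 18 (mod 26).
Decoding nsliu: n(13)→7·(13−18)≡17=r; s(18)→7·(18−18)≡0=a; l(11)→7·(11−18)≡3=d; i(8)→7·(8−18)≡8=i; u(20)→7·(20−18)≡14=o (all mod 26).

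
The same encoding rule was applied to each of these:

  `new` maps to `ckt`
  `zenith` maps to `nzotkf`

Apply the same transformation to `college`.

kmkrrui

The output letters match the input read backwards, each shifted +6: new reversed is wen. Read the word backwards and shift each letter +6.
Applying it to college: reverse → egelloc; then shift: e+6=k, g+6=m, e+6=k, l+6=r, l+6=r, o+6=u, c+6=i.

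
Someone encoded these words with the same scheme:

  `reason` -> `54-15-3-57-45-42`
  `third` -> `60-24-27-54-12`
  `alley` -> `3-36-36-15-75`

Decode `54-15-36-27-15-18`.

relief

r(#18)→54 and e(#5)→15: differences scale by 3, so n = 3·pos + 0. With a=1..z=26, the number is 3·pos.
Decoding 54-15-36-27-15-18: 54→(54−0)÷3=18=r, 15→(15−0)÷3=5=e, 36→(36−0)÷3=12=l, 27→(27−0)÷3=9=i, 15→(15−0)÷3=5=e, 18→(18−0)÷3=6=f.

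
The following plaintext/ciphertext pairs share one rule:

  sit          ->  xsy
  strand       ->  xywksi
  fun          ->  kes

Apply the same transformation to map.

The shift depends on letter class: consonant s→x is +5, but vowel i→s is +10. Two shifts are in play — +10 for a/e/i/o/u, +5 for every other letter.
For map: m(cons)+5=r, a(vowel)+10=k, p(cons)+5=u.

rku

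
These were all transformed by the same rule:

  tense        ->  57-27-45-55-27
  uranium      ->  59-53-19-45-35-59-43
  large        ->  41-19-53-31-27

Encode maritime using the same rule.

43-19-53-35-57-35-43-27

t(#20)→57 and e(#5)→27: differences scale by 2, so n = 2·pos + 17. Each letter becomes 2×(its alphabet position, a=1..z=26) + 17.
Applying it to maritime: m=13→43, a=1→19, r=18→53, i=9→35, t=20→57, i=9→35, m=13→43, e=5→27.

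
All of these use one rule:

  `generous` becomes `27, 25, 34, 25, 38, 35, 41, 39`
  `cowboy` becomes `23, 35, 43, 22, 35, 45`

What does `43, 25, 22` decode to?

Each letter is replaced by its alphabet position (a=1..z=26) + 20.
Decoding 43, 25, 22: 43→(43−20)÷1=23=w, 25→(25−20)÷1=5=e, 22→(22−20)÷1=2=b.

web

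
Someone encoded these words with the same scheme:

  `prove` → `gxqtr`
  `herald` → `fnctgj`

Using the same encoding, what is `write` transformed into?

gvkty

The output letters match the input read backwards, each shifted +2: prove reversed is evorp. Read the word backwards and shift each letter +2.
On write: reverse → etirw; then shift: e+2=g, t+2=v, i+2=k, r+2=t, w+2=y.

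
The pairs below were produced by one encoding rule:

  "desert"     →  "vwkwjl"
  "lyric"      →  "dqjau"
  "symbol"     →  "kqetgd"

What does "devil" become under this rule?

Compare letters: d→v is +18, e→w is +18, s→k is +18 — a constant shift. Each letter is shifted forward by 18 in the alphabet (a Caesar shift of +18).
For devil: d+18=v, e+18=w, v+18=n, i+18=a, l+18=d.

vwnad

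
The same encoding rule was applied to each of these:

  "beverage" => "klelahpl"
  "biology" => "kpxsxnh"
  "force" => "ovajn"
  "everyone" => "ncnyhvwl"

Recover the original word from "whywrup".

napping

It's a Vigenère-style cipher with numeric key [9,7]: position i shifts by key[i mod 2].
Reversing it on whywrup: w−9=n, h−7=a, y−9=p, w−7=p, r−9=i, u−7=n, p−9=g.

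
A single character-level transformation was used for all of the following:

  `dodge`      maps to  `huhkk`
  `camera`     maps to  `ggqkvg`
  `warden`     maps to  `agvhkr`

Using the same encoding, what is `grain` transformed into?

The shift depends on letter class: consonant d→h is +4, but vowel o→u is +6. Two shifts are in play — +6 for a/e/i/o/u, +4 for every other letter.
For grain: g(cons)+4=k, r(cons)+4=v, a(vowel)+6=g, i(vowel)+6=o, n(cons)+4=r.

kvgor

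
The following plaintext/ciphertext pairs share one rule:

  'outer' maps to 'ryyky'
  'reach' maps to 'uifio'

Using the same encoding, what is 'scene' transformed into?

In outer: o→r is +3, u→y is +4, t→y is +5, e→k is +6 — the shift increases by 1 each position. Letter i (0-indexed) is shifted by i+3, so successive shifts are 3, 4, 5, ….
On scene: s+3=v, c+4=g, e+5=j, n+6=t, e+7=l.

vgjtl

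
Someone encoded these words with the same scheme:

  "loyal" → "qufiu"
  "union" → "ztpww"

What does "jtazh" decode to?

In loyal: l→q is +5, o→u is +6, y→f is +7, a→i is +8 — the shift increases by 1 each position. The shift increases by 1 at each position, starting from +5: 5, 6, 7, ….
Decoding jtazh: j−5=e, t−6=n, a−7=t, z−8=r, h−9=y.

entry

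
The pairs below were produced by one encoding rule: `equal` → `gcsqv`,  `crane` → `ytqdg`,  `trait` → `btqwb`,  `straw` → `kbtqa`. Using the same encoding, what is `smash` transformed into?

Each letter's alphabet position (a=0..z=25) is mapped through 17·x+16 mod 26 — an affine cipher.
For smash: s(18)→17·18+16≡10=k; m(12)→17·12+16≡12=m; a(0)→17·0+16≡16=q; s(18)→17·18+16≡10=k; h(7)→17·7+16≡5=f (all mod 26).

kmqkf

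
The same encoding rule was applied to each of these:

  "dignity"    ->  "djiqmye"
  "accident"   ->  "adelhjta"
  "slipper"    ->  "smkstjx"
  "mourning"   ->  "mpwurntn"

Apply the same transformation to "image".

incji

In dignity: d→d is +0, i→j is +1, g→i is +2, n→q is +3 — the shift increases by 1 each position. Letter i (0-indexed) is shifted by i+0, so successive shifts are 0, 1, 2, ….
On image: i+0=i, m+1=n, a+2=c, g+3=j, e+4=i.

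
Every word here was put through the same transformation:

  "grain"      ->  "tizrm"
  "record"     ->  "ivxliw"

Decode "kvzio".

pearl

Each pair mirrors across the alphabet (g↔t, r↔i, a↔z): positions sum to 25. This is the alphabet-reversal cipher (Atbash): a becomes z, b becomes y, etc.
Undoing it on kvzio: k↔p, v↔e, z↔a, i↔r, o↔l.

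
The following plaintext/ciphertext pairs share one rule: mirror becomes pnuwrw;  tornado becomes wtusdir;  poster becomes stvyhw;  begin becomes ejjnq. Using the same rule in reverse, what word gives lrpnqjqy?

The shifts repeat in a cycle of length 2: positions 0,1,… shift by +3, +5, then the pattern repeats.
Reversing it on lrpnqjqy: l−3=i, r−5=m, p−3=m, n−5=i, q−3=n, j−5=e, q−3=n, y−5=t.

imminent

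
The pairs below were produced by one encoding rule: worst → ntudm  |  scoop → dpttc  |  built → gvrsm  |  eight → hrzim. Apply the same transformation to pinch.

crkpi

w(22)→n(13) and o(14)→t(19) fit y≡9x+23 (mod 26); the inverse of 9 mod 26 is 3. Each letter's alphabet position (a=0..z=25) is mapped through 9·x+23 mod 26 — an affine cipher.
Applying it to pinch: p(15)→9·15+23≡2=c; i(8)→9·8+23≡17=r; n(13)→9·13+23≡10=k; c(2)→9·2+23≡15=p; h(7)→9·7+23≡8=i (all mod 26).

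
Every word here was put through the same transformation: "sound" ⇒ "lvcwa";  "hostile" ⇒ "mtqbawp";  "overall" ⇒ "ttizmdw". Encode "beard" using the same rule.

Read the word backwards and shift each letter +8.
For beard: reverse → draeb; then shift: d+8=l, r+8=z, a+8=i, e+8=m, b+8=j.

lzimj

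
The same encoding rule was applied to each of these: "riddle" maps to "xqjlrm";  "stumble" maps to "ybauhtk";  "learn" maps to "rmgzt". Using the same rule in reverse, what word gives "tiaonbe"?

naughty

It's a Vigenère-style cipher with numeric key [6,8]: position i shifts by key[i mod 2].
Undoing it on tiaonbe: t−6=n, i−8=a, a−6=u, o−8=g, n−6=h, b−8=t, e−6=y.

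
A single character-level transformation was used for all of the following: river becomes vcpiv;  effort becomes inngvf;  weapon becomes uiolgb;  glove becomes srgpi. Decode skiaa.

guess

Each letter's alphabet position (a=0..z=25) is mapped through 5·x+14 mod 26 — an affine cipher.
Reversing it on skiaa: s(18)→21·(18−14)≡6=g; k(10)→21·(10−14)≡20=u; i(8)→21·(8−14)≡4=e; a(0)→21·(0−14)≡18=s; a(0)→21·(0−14)≡18=s (all mod 26).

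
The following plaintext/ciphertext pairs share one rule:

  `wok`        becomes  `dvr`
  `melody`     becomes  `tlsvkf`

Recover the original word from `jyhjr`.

crack

Compare letters: w→d is +7, o→v is +7, k→r is +7 — a constant shift. This is a Caesar cipher with shift 7.
Undoing it on jyhjr: j−7=c, y−7=r, h−7=a, j−7=c, r−7=k.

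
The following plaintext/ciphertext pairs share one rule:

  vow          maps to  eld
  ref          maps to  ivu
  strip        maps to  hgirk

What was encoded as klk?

Each pair mirrors across the alphabet (v↔e, o↔l, w↔d): positions sum to 25. This is the alphabet-reversal cipher (Atbash): a becomes z, b becomes y, etc.
Decoding klk: k↔p, l↔o, k↔p.

pop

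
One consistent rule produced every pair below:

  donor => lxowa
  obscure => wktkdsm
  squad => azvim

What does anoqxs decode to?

It's a Vigenère-style cipher with numeric key [8,9,1]: position i shifts by key[i mod 3].
Reversing it on anoqxs: a−8=s, n−9=e, o−1=n, q−8=i, x−9=o, s−1=r.

senior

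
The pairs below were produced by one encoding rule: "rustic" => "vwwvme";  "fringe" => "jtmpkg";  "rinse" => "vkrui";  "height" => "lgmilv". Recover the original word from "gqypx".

count

Shifts by position in rustic: pos 0: r→v (+4), pos 1: u→w (+2), pos 2: s→w (+4), pos 3: t→v (+2) — repeating every 2. The shifts repeat in a cycle of length 2: positions 0,1,… shift by +4, +2, then the pattern repeats.
Undoing it on gqypx: g−4=c, q−2=o, y−4=u, p−2=n, x−4=t.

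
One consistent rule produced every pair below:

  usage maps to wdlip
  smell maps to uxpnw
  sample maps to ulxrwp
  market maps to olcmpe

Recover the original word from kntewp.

A repeating key of period 3 is used — shifts +2, +11, +11 over and over.
Undoing it on kntewp: k−2=i, n−11=c, t−11=i, e−2=c, w−11=l, p−11=e.

icicle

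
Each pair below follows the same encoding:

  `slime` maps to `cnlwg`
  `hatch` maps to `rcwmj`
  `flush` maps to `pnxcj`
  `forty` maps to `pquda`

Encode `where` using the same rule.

gjhbg

Shifts by position in slime: pos 0: s→c (+10), pos 1: l→n (+2), pos 2: i→l (+3), pos 3: m→w (+10), pos 4: e→g (+2) — repeating every 3. It's a Vigenère-style cipher with numeric key [10,2,3]: position i shifts by key[i mod 3].
Applying it to where: w+10=g, h+2=j, e+3=h, r+10=b, e+2=g.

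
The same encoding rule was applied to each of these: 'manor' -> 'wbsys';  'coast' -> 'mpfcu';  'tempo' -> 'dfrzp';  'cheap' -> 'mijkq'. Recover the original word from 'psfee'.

Shifts by position in manor: pos 0: m→w (+10), pos 1: a→b (+1), pos 2: n→s (+5), pos 3: o→y (+10), pos 4: r→s (+1) — repeating every 3. The shifts repeat in a cycle of length 3: positions 0,1,… shift by +10, +1, +5, then the pattern repeats.
Undoing it on psfee: p−10=f, s−1=r, f−5=a, e−10=u, e−1=d.

fraud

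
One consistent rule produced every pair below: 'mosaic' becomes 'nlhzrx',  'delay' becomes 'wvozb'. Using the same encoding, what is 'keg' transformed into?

pvt

Each pair mirrors across the alphabet (m↔n, o↔l, s↔h): positions sum to 25. Each letter is replaced by its mirror in the alphabet: a↔z, b↔y, c↔x, and so on (the Atbash cipher).
For keg: k↔p, e↔v, g↔t.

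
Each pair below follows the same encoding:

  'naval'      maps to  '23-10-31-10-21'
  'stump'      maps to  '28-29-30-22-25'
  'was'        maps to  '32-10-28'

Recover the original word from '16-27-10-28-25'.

grasp

Each letter is replaced by its alphabet position (a=1..z=26) + 9.
Undoing it on 16-27-10-28-25: 16→(16−9)÷1=7=g, 27→(27−9)÷1=18=r, 10→(10−9)÷1=1=a, 28→(28−9)÷1=19=s, 25→(25−9)÷1=16=p.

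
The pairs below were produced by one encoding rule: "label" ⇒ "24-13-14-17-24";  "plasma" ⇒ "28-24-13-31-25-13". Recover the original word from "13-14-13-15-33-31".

abacus

l is letter #12 and maps to 24: an offset of 12. Each letter is replaced by its alphabet position (a=1..z=26) + 12.
Undoing it on 13-14-13-15-33-31: 13→(13−12)÷1=1=a, 14→(14−12)÷1=2=b, 13→(13−12)÷1=1=a, 15→(15−12)÷1=3=c, 33→(33−12)÷1=21=u, 31→(31−12)÷1=19=s.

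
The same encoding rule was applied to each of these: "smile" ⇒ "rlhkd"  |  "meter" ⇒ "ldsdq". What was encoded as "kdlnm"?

lemon

Compare letters: s→r is +25, m→l is +25, i→h is +25 — a constant shift. It's a constant shift of +25 (ROT25).
Undoing it on kdlnm: k−25=l, d−25=e, l−25=m, n−25=o, m−25=n.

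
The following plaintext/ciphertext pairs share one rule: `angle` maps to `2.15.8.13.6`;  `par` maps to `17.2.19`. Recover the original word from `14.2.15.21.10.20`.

mantis

a is letter #1 and maps to 2: an offset of 1. Each letter is replaced by its alphabet position (a=1..z=26) + 1.
Decoding 14.2.15.21.10.20: 14→(14−1)÷1=13=m, 2→(2−1)÷1=1=a, 15→(15−1)÷1=14=n, 21→(21−1)÷1=20=t, 10→(10−1)÷1=9=i, 20→(20−1)÷1=19=s.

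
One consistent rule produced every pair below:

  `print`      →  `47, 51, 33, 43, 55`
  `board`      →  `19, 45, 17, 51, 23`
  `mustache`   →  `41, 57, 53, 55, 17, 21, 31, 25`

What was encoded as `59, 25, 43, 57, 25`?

p(#16)→47 and r(#18)→51: differences scale by 2, so n = 2·pos + 15. With a=1..z=26, the number is 2·pos + 15.
Undoing it on 59, 25, 43, 57, 25: 59→(59−15)÷2=22=v, 25→(25−15)÷2=5=e, 43→(43−15)÷2=14=n, 57→(57−15)÷2=21=u, 25→(25−15)÷2=5=e.

venue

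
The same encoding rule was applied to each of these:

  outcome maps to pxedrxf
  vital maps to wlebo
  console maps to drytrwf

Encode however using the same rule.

Shifts by position in outcome: pos 0: o→p (+1), pos 1: u→x (+3), pos 2: t→e (+11), pos 3: c→d (+1), pos 4: o→r (+3), pos 5: m→x (+11) — repeating every 3. It's a Vigenère-style cipher with numeric key [1,3,11]: position i shifts by key[i mod 3].
Applying it to however: h+1=i, o+3=r, w+11=h, e+1=f, v+3=y, e+11=p, r+1=s.

irhfyps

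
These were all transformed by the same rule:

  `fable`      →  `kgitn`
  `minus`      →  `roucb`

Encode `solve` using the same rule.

In fable: f→k is +5, a→g is +6, b→i is +7, l→t is +8 — the shift increases by 1 each position. Letter i (0-indexed) is shifted by i+5, so successive shifts are 5, 6, 7, ….
On solve: s+5=x, o+6=u, l+7=s, v+8=d, e+9=n.

xusdn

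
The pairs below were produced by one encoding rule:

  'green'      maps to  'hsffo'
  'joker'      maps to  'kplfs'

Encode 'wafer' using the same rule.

Every letter moves 1 place later in the alphabet, wrapping around z→a.
On wafer: w+1=x, a+1=b, f+1=g, e+1=f, r+1=s.

xbgfs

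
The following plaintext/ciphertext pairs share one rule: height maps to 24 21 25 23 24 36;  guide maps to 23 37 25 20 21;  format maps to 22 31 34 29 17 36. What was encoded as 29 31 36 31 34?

motor

h is letter #8 and maps to 24: an offset of 16. The number is (letter's place in the alphabet, a=1) + 16.
Decoding 29 31 36 31 34: 29→(29−16)÷1=13=m, 31→(31−16)÷1=15=o, 36→(36−16)÷1=20=t, 31→(31−16)÷1=15=o, 34→(34−16)÷1=18=r.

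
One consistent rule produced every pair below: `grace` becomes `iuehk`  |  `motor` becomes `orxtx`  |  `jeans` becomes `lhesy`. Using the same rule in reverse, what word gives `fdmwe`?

dairy

Letter i (0-indexed) is shifted by i+2, so successive shifts are 2, 3, 4, ….
Reversing it on fdmwe: f−2=d, d−3=a, m−4=i, w−5=r, e−6=y.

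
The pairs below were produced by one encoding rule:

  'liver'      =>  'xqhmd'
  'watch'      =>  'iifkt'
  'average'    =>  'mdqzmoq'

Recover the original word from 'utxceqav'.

It's a Vigenère-style cipher with numeric key [12,8]: position i shifts by key[i mod 2].
Undoing it on utxceqav: u−12=i, t−8=l, x−12=l, c−8=u, e−12=s, q−8=i, a−12=o, v−8=n.

illusion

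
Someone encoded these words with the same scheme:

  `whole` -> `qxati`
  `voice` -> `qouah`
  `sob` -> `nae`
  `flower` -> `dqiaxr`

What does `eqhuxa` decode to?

olives

The output letters match the input read backwards, each shifted +12: whole reversed is elohw. The word is reversed, then every letter is shifted forward by 12.
Reversing it on eqhuxa: shift back: e−12=s, q−12=e, h−12=v, u−12=i, x−12=l, a−12=o → sevilo; then reverse → olives.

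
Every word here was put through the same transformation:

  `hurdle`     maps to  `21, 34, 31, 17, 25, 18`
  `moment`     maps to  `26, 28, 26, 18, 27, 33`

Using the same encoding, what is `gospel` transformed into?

20, 28, 32, 29, 18, 25

The number is (letter's place in the alphabet, a=1) + 13.
Applying it to gospel: g=7→20, o=15→28, s=19→32, p=16→29, e=5→18, l=12→25.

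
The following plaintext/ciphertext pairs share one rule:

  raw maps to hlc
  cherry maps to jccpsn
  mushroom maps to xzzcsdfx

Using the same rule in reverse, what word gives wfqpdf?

useful

The output letters match the input read backwards, each shifted +11: raw reversed is war. The word is reversed, then every letter is shifted forward by 11.
Decoding wfqpdf: shift back: w−11=l, f−11=u, q−11=f, p−11=e, d−11=s, f−11=u → lufesu; then reverse → useful.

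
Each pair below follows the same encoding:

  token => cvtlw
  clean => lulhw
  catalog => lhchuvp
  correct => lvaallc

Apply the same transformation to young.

hvbwp

Vowels shift forward by 7 and consonants shift forward by 9.
On young: y(cons)+9=h, o(vowel)+7=v, u(vowel)+7=b, n(cons)+9=w, g(cons)+9=p.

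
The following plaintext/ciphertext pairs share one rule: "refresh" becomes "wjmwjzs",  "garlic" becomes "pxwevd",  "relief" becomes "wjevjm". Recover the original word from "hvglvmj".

midwife

r(17)→w(22) and e(4)→j(9) fit y≡3x+23 (mod 26); the inverse of 3 mod 26 is 9. This is an affine cipher: with a=0,…,z=25, each position x becomes (3x+23) mod 26.
Undoing it on hvglvmj: h(7)→9·(7−23)≡12=m; v(21)→9·(21−23)≡8=i; g(6)→9·(6−23)≡3=d; l(11)→9·(11−23)≡22=w; v(21)→9·(21−23)≡8=i; m(12)→9·(12−23)≡5=f; j(9)→9·(9−23)≡4=e (all mod 26).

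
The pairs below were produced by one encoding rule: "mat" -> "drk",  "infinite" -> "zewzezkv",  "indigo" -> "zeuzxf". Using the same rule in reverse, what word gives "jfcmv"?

solve

Compare letters: m→d is +17, a→r is +17, t→k is +17 — a constant shift. Each letter is shifted forward by 17 in the alphabet (a Caesar shift of +17).
Undoing it on jfcmv: j−17=s, f−17=o, c−17=l, m−17=v, v−17=e.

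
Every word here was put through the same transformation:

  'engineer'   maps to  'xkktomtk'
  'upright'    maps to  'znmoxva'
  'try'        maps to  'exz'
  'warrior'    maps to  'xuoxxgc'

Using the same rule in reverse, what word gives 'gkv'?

The output letters match the input read backwards, each shifted +6: engineer reversed is reenigne. Read the word backwards and shift each letter +6.
Decoding gkv: shift back: g−6=a, k−6=e, v−6=p → aep; then reverse → pea.

pea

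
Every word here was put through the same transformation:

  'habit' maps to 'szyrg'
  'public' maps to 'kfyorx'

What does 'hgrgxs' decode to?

This is the alphabet-reversal cipher (Atbash): a becomes z, b becomes y, etc.
Reversing it on hgrgxs: h↔s, g↔t, r↔i, g↔t, x↔c, s↔h.

stitch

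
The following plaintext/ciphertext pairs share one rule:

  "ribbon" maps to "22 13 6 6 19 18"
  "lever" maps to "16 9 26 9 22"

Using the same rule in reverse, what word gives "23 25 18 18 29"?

sunny

r is letter #18 and maps to 22: an offset of 4. Each letter is replaced by its alphabet position (a=1..z=26) + 4.
Reversing it on 23 25 18 18 29: 23→(23−4)÷1=19=s, 25→(25−4)÷1=21=u, 18→(18−4)÷1=14=n, 18→(18−4)÷1=14=n, 29→(29−4)÷1=25=y.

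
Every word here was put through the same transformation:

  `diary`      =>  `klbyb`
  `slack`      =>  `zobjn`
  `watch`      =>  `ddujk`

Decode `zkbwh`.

Shifts by position in diary: pos 0: d→k (+7), pos 1: i→l (+3), pos 2: a→b (+1), pos 3: r→y (+7), pos 4: y→b (+3) — repeating every 3. It's a Vigenère-style cipher with numeric key [7,3,1]: position i shifts by key[i mod 3].
Reversing it on zkbwh: z−7=s, k−3=h, b−1=a, w−7=p, h−3=e.

shape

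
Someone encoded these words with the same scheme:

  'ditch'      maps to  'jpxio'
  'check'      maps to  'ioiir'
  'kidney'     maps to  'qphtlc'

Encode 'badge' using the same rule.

hhhml

Shifts by position in ditch: pos 0: d→j (+6), pos 1: i→p (+7), pos 2: t→x (+4), pos 3: c→i (+6), pos 4: h→o (+7) — repeating every 3. It's a Vigenère-style cipher with numeric key [6,7,4]: position i shifts by key[i mod 3].
Applying it to badge: b+6=h, a+7=h, d+4=h, g+6=m, e+7=l.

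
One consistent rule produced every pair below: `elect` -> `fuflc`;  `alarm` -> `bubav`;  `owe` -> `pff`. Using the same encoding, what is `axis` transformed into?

bgjb

The shift depends on letter class: consonant l→u is +9, but vowel e→f is +1. Vowels shift forward by 1 and consonants shift forward by 9.
For axis: a(vowel)+1=b, x(cons)+9=g, i(vowel)+1=j, s(cons)+9=b.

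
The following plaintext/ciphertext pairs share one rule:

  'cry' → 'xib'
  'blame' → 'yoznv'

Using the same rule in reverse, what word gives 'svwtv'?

Each pair mirrors across the alphabet (c↔x, r↔i, y↔b): positions sum to 25. Letters are reflected about the middle of the alphabet (position → 25−position): Atbash.
Decoding svwtv: s↔h, v↔e, w↔d, t↔g, v↔e.

hedge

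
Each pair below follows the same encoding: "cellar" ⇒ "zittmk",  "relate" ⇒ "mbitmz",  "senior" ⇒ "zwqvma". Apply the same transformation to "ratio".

The output letters match the input read backwards, each shifted +8: cellar reversed is rallec. The word is reversed, then every letter is shifted forward by 8.
For ratio: reverse → oitar; then shift: o+8=w, i+8=q, t+8=b, a+8=i, r+8=z.

wqbiz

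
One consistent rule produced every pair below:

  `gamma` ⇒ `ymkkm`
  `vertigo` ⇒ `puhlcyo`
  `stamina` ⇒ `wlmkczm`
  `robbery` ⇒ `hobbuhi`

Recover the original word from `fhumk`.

dream

This is an affine cipher: with a=0,…,z=25, each position x becomes (15x+12) mod 26.
Undoing it on fhumk: f(5)→7·(5−12)≡3=d; h(7)→7·(7−12)≡17=r; u(20)→7·(20−12)≡4=e; m(12)→7·(12−12)≡0=a; k(10)→7·(10−12)≡12=m (all mod 26).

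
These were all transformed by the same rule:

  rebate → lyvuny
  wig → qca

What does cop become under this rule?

Each letter is shifted forward by 20 in the alphabet (a Caesar shift of +20).
Applying it to cop: c+20=w, o+20=i, p+20=j.

wij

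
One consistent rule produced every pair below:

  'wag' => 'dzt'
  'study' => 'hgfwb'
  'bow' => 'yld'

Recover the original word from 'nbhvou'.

myself

Each pair mirrors across the alphabet (w↔d, a↔z, g↔t): positions sum to 25. This is the alphabet-reversal cipher (Atbash): a becomes z, b becomes y, etc.
Decoding nbhvou: n↔m, b↔y, h↔s, v↔e, o↔l, u↔f.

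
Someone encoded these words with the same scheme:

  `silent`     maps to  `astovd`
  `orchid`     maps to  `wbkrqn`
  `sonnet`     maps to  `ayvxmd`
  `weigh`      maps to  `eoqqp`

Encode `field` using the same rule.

nsmvl

Shifts by position in silent: pos 0: s→a (+8), pos 1: i→s (+10), pos 2: l→t (+8), pos 3: e→o (+10) — repeating every 2. The shifts repeat in a cycle of length 2: positions 0,1,… shift by +8, +10, then the pattern repeats.
Applying it to field: f+8=n, i+10=s, e+8=m, l+10=v, d+8=l.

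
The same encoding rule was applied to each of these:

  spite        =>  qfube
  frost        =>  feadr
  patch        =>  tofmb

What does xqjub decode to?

pixel

The word is reversed, then every letter is shifted forward by 12.
Undoing it on xqjub: shift back: x−12=l, q−12=e, j−12=x, u−12=i, b−12=p → lexip; then reverse → pixel.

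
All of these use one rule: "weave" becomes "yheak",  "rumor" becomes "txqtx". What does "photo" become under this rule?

In weave: w→y is +2, e→h is +3, a→e is +4, v→a is +5 — the shift increases by 1 each position. Each letter shifts forward by (position + 2), i.e. 2, 3, 4, … — the shift grows by one for each successive letter.
On photo: p+2=r, h+3=k, o+4=s, t+5=y, o+6=u.

rksyu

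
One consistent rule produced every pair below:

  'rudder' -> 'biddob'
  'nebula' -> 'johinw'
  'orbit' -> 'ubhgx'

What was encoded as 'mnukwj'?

slogan

Each letter's alphabet position (a=0..z=25) is mapped through 11·x+22 mod 26 — an affine cipher.
Reversing it on mnukwj: m(12)→19·(12−22)≡18=s; n(13)→19·(13−22)≡11=l; u(20)→19·(20−22)≡14=o; k(10)→19·(10−22)≡6=g; w(22)→19·(22−22)≡0=a; j(9)→19·(9−22)≡13=n (all mod 26).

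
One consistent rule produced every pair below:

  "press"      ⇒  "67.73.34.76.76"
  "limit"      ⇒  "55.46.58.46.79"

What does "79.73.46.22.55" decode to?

p(#16)→67 and r(#18)→73: differences scale by 3, so n = 3·pos + 19. Each letter becomes 3×(its alphabet position, a=1..z=26) + 19.
Reversing it on 79.73.46.22.55: 79→(79−19)÷3=20=t, 73→(73−19)÷3=18=r, 46→(46−19)÷3=9=i, 22→(22−19)÷3=1=a, 55→(55−19)÷3=12=l.

trial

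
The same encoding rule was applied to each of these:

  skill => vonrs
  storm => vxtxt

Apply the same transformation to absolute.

dfxuscco

In skill: s→v is +3, k→o is +4, i→n is +5, l→r is +6 — the shift increases by 1 each position. The shift increases by 1 at each position, starting from +3: 3, 4, 5, ….
Applying it to absolute: a+3=d, b+4=f, s+5=x, o+6=u, l+7=s, u+8=c, t+9=c, e+10=o.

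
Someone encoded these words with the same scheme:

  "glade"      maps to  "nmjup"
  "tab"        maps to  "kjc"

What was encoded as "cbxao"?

frost

The output letters match the input read backwards, each shifted +9: glade reversed is edalg. Read the word backwards and shift each letter +9.
Undoing it on cbxao: shift back: c−9=t, b−9=s, x−9=o, a−9=r, o−9=f → tsorf; then reverse → frost.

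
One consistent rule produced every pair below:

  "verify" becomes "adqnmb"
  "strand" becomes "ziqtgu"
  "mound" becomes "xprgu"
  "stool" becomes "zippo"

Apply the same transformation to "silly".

Treating letters as 0–25, the rule is x ↦ 9x + 19 (mod 26).
Applying it to silly: s(18)→9·18+19≡25=z; i(8)→9·8+19≡13=n; l(11)→9·11+19≡14=o; l(11)→9·11+19≡14=o; y(24)→9·24+19≡1=b (all mod 26).

znoob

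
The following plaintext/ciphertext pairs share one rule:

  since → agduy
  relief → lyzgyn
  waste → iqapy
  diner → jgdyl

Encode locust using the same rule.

zsueap

s(18)→a(0) and i(8)→g(6) fit y≡15x+16 (mod 26); the inverse of 15 mod 26 is 7. Treating letters as 0–25, the rule is x ↦ 15x + 16 (mod 26).
For locust: l(11)→15·11+16≡25=z; o(14)→15·14+16≡18=s; c(2)→15·2+16≡20=u; u(20)→15·20+16≡4=e; s(18)→15·18+16≡0=a; t(19)→15·19+16≡15=p (all mod 26).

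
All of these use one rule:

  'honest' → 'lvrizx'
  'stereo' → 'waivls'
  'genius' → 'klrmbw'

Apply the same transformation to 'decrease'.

It's a Vigenère-style cipher with numeric key [4,7,4]: position i shifts by key[i mod 3].
For decrease: d+4=h, e+7=l, c+4=g, r+4=v, e+7=l, a+4=e, s+4=w, e+7=l.

hlgvlewl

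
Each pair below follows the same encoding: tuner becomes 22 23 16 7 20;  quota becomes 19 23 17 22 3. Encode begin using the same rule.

4 7 9 11 16

t is letter #20 and maps to 22: an offset of 2. Each letter is replaced by its alphabet position (a=1..z=26) + 2.
For begin: b=2→4, e=5→7, g=7→9, i=9→11, n=14→16.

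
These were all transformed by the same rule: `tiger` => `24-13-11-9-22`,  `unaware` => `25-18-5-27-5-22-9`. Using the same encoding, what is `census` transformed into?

7-9-18-23-25-23

t is letter #20 and maps to 24: an offset of 4. The number is (letter's place in the alphabet, a=1) + 4.
For census: c=3→7, e=5→9, n=14→18, s=19→23, u=21→25, s=19→23.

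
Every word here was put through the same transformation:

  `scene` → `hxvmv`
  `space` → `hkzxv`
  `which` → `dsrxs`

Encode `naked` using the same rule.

mzpvw

Each pair mirrors across the alphabet (s↔h, c↔x, e↔v): positions sum to 25. Letters are reflected about the middle of the alphabet (position → 25−position): Atbash.
Applying it to naked: n↔m, a↔z, k↔p, e↔v, d↔w.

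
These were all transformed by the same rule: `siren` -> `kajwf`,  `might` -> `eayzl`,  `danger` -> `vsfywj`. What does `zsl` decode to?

hat

Compare letters: s→k is +18, i→a is +18, r→j is +18 — a constant shift. It's a constant shift of +18 (ROT18).
Undoing it on zsl: z−18=h, s−18=a, l−18=t.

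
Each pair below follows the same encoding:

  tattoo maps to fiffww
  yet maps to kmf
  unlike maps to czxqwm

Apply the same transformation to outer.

The shift depends on letter class: consonant t→f is +12, but vowel a→i is +8. Vowels shift forward by 8 and consonants shift forward by 12.
On outer: o(vowel)+8=w, u(vowel)+8=c, t(cons)+12=f, e(vowel)+8=m, r(cons)+12=d.

wcfmd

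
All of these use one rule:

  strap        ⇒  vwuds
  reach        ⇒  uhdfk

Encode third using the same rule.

wklug

Compare letters: s→v is +3, t→w is +3, r→u is +3 — a constant shift. Each letter is shifted forward by 3 in the alphabet (a Caesar shift of +3).
On third: t+3=w, h+3=k, i+3=l, r+3=u, d+3=g.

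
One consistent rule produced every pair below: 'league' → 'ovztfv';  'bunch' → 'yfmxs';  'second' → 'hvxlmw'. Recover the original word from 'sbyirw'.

hybrid

Each pair mirrors across the alphabet (l↔o, e↔v, a↔z): positions sum to 25. Letters are reflected about the middle of the alphabet (position → 25−position): Atbash.
Decoding sbyirw: s↔h, b↔y, y↔b, i↔r, r↔i, w↔d.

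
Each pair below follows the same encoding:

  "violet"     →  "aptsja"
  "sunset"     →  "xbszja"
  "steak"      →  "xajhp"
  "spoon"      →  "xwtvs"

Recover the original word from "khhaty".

Shifts by position in violet: pos 0: v→a (+5), pos 1: i→p (+7), pos 2: o→t (+5), pos 3: l→s (+7) — repeating every 2. The shifts repeat in a cycle of length 2: positions 0,1,… shift by +5, +7, then the pattern repeats.
Undoing it on khhaty: k−5=f, h−7=a, h−5=c, a−7=t, t−5=o, y−7=r.

factor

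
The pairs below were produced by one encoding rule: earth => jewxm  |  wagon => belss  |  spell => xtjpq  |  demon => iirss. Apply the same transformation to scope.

Shifts by position in earth: pos 0: e→j (+5), pos 1: a→e (+4), pos 2: r→w (+5), pos 3: t→x (+4) — repeating every 2. The shifts repeat in a cycle of length 2: positions 0,1,… shift by +5, +4, then the pattern repeats.
On scope: s+5=x, c+4=g, o+5=t, p+4=t, e+5=j.

xgttj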